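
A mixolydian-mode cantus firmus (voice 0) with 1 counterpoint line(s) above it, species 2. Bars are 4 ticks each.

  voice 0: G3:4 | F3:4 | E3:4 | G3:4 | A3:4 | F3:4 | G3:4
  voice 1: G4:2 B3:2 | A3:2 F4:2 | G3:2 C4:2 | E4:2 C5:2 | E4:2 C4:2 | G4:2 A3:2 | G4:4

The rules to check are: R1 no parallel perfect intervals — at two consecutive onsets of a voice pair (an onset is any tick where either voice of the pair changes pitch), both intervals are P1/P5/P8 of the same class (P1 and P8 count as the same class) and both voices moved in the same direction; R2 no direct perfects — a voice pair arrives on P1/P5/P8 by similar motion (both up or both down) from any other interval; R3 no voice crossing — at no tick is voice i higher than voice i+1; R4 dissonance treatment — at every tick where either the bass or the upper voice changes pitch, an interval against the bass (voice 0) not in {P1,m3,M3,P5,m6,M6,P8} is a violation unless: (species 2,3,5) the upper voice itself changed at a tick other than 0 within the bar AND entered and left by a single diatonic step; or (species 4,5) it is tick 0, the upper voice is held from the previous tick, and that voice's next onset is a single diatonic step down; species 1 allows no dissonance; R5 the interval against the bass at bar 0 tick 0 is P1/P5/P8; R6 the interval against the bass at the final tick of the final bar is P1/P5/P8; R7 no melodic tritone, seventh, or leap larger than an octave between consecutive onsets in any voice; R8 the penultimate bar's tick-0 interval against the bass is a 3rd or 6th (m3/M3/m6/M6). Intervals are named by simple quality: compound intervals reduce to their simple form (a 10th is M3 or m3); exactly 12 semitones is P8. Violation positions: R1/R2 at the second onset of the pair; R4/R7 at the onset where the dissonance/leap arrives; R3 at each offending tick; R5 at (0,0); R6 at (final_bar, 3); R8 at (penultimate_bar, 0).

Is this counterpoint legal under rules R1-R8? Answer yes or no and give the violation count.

bar 0: v0=G3 v1=G4 (P8)
bar 1: v0=F3 v1=A3 (M3)
bar 2: v0=E3 v1=G3 (m3)
bar 3: v0=G3 v1=E4 (M6)
bar 4: v0=A3 v1=E4 (P5)
bar 5: v0=F3 v1=G4 (M2)
bar 6: v0=G3 v1=G4 (P8)
  R7 @ bar2.0: F4->G3 leap 10st
  R4 @ bar3.2: G3/C5 P4 untreated
  R4 @ bar5.0: F3/G4 M2 untreated
  R8 @ bar5.0: penult M2 not 3rd/6th
  R7 @ bar5.2: G4->A3 leap 10st
  R2 @ bar6.0: F3/A3 M3 -> G3/G4 P8 similar
  R7 @ bar6.0: A3->G4 leap 10st

No (7 violations)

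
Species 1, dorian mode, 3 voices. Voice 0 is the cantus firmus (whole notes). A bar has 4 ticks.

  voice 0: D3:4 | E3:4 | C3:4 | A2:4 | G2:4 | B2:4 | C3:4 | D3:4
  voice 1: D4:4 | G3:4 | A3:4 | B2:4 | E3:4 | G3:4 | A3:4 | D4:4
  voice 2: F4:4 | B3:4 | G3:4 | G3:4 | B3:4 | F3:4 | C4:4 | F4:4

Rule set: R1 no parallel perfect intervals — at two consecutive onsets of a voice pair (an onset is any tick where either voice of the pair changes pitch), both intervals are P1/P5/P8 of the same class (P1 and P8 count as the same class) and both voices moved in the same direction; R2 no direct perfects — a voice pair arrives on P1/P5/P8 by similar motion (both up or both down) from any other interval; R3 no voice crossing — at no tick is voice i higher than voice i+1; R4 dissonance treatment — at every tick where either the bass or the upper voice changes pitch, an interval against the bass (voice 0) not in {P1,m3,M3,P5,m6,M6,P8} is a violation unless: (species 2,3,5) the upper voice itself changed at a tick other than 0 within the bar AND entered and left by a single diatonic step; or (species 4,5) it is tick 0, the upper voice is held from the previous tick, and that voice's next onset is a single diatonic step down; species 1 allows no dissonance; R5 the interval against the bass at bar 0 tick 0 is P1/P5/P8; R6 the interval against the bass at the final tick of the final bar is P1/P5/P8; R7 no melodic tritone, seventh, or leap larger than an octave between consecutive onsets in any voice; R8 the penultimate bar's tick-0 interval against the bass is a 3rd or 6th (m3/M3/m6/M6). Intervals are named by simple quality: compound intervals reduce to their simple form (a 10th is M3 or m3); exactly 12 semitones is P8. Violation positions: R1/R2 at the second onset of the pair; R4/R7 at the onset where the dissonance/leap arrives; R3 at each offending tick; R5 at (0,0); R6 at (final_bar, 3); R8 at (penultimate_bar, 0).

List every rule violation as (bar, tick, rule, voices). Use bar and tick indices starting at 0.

bar 0: v0=D3 v1=D4 v2=F4 downbeat m3
bar 1: v0=E3 v1=G3 v2=B3 downbeat P5
bar 2: v0=C3 v1=A3 v2=G3 downbeat P5
bar 3: v0=A2 v1=B2 v2=G3 downbeat m7
bar 4: v0=G2 v1=E3 v2=B3 downbeat M3
bar 5: v0=B2 v1=G3 v2=F3 downbeat TT
bar 6: v0=C3 v1=A3 v2=C4 downbeat P8
bar 7: v0=D3 v1=D4 v2=F4 downbeat m3
  -> R5 @ bar 0 tick 0 v(0, 2): opens on m3
  -> R7 @ bar 1 tick 0 v(2,): F4->B3 leap 6st
  -> R1 @ bar 2 tick 0 v(0, 2): E3/B3 P5 -> C3/G3 P5 similar
  -> R3 @ bar 2 tick 0 v(1, 2): A3 above G3
  -> R3 @ bar 2 tick 1 v(1, 2): A3 above G3
  -> R3 @ bar 2 tick 2 v(1, 2): A3 above G3
  -> R3 @ bar 2 tick 3 v(1, 2): A3 above G3
  -> R4 @ bar 3 tick 0 v(0, 1): A2/B2 M2 untreated
  -> R4 @ bar 3 tick 0 v(0, 2): A2/G3 m7 untreated
  -> R7 @ bar 3 tick 0 v(1,): A3->B2 leap 10st
  -> R2 @ bar 4 tick 0 v(1, 2): B2/G3 m6 -> E3/B3 P5 similar
  -> R3 @ bar 5 tick 0 v(1, 2): G3 above F3
  -> R4 @ bar 5 tick 0 v(0, 2): B2/F3 TT untreated
  -> R7 @ bar 5 tick 0 v(2,): B3->F3 leap 6st
  -> R3 @ bar 5 tick 1 v(1, 2): G3 above F3
  -> R3 @ bar 5 tick 2 v(1, 2): G3 above F3
  -> R3 @ bar 5 tick 3 v(1, 2): G3 above F3
  -> R2 @ bar 6 tick 0 v(0, 2): B2/F3 TT -> C3/C4 P8 similar
  -> R8 @ bar 6 tick 0 v(0, 2): penult P8 not 3rd/6th
  -> R2 @ bar 7 tick 0 v(0, 1): C3/A3 M6 -> D3/D4 P8 similar
  -> R6 @ bar 7 tick 3 v(0, 2): closes on m3

(0, 0, R5, (0, 2))
(1, 0, R7, (2,))
(2, 0, R1, (0, 2))
(2, 0, R3, (1, 2))
(2, 1, R3, (1, 2))
(2, 2, R3, (1, 2))
(2, 3, R3, (1, 2))
(3, 0, R4, (0, 1))
(3, 0, R4, (0, 2))
(3, 0, R7, (1,))
(4, 0, R2, (1, 2))
(5, 0, R3, (1, 2))
(5, 0, R4, (0, 2))
(5, 0, R7, (2,))
(5, 1, R3, (1, 2))
(5, 2, R3, (1, 2))
(5, 3, R3, (1, 2))
(6, 0, R2, (0, 2))
(6, 0, R8, (0, 2))
(7, 0, R2, (0, 1))
(7, 3, R6, (0, 2))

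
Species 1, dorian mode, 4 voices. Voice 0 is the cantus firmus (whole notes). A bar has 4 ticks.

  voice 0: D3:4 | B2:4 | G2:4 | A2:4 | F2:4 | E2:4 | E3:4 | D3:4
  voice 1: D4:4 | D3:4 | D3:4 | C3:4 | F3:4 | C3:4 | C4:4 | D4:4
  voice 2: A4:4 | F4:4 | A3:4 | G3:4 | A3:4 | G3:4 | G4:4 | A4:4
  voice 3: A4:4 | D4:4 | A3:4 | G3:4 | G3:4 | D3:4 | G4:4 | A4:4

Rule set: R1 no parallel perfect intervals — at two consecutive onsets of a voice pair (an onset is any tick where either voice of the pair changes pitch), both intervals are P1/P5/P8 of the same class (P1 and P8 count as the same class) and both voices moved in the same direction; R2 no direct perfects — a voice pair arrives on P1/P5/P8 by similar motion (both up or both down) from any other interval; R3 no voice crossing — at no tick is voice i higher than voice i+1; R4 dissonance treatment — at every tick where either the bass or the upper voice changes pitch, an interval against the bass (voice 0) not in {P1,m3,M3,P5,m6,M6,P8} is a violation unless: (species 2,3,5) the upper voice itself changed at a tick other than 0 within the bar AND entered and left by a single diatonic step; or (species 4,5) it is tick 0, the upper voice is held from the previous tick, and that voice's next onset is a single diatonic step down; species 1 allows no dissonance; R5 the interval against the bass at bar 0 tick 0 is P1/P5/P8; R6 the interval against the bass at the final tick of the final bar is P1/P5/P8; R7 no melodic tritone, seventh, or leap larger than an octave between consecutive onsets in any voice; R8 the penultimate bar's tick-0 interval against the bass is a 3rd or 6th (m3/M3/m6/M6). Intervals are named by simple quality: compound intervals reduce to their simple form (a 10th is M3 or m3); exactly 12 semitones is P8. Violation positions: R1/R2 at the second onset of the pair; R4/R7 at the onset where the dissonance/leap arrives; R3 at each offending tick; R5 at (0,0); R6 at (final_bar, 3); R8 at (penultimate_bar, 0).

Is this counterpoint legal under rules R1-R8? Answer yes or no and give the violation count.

bar 0: v0=D3 v1=D4 v2=A4 v3=A4 (P5)
bar 1: v0=B2 v1=D3 v2=F4 v3=D4 (m3)
bar 2: v0=G2 v1=D3 v2=A3 v3=A3 (M2)
bar 3: v0=A2 v1=C3 v2=G3 v3=G3 (m7)
bar 4: v0=F2 v1=F3 v2=A3 v3=G3 (M2)
bar 5: v0=E2 v1=C3 v2=G3 v3=D3 (m7)
bar 6: v0=E3 v1=C4 v2=G4 v3=G4 (m3)
bar 7: v0=D3 v1=D4 v2=A4 v3=A4 (P5)
  R2 @ bar1.0: D4/A4 P5 -> D3/D4 P8 similar
  R3 @ bar1.0: F4 above D4
  R4 @ bar1.0: B2/F4 TT untreated
  R3 @ bar1.1: F4 above D4
  R3 @ bar1.2: F4 above D4
  R3 @ bar1.3: F4 above D4
  R2 @ bar2.0: F4/D4 m3 -> A3/A3 P1 similar
  R4 @ bar2.0: G2/A3 M2 untreated
  R4 @ bar2.0: G2/A3 M2 untreated
  R1 @ bar3.0: D3/A3 P5 -> C3/G3 P5 similar
  R1 @ bar3.0: D3/A3 P5 -> C3/G3 P5 similar
  R1 @ bar3.0: A3/A3 P1 -> G3/G3 P1 similar
  R4 @ bar3.0: A2/G3 m7 untreated
  R4 @ bar3.0: A2/G3 m7 untreated
  R3 @ bar4.0: A3 above G3
  R4 @ bar4.0: F2/G3 M2 untreated
  R3 @ bar4.1: A3 above G3
  R3 @ bar4.2: A3 above G3
  R3 @ bar4.3: A3 above G3
  R2 @ bar5.0: F3/A3 M3 -> C3/G3 P5 similar
  R3 @ bar5.0: G3 above D3
  R4 @ bar5.0: E2/D3 m7 untreated
  R3 @ bar5.1: G3 above D3
  R3 @ bar5.2: G3 above D3
  R3 @ bar5.3: G3 above D3
  R1 @ bar6.0: C3/G3 P5 -> C4/G4 P5 similar
  R2 @ bar6.0: C3/D3 M2 -> C4/G4 P5 similar
  R2 @ bar6.0: G3/D3 P4 -> G4/G4 P1 similar
  R7 @ bar6.0: D3->G4 leap 17st
  R1 @ bar7.0: C4/G4 P5 -> D4/A4 P5 similar
  R1 @ bar7.0: C4/G4 P5 -> D4/A4 P5 similar
  R1 @ bar7.0: G4/G4 P1 -> A4/A4 P1 similar

No (32 violations)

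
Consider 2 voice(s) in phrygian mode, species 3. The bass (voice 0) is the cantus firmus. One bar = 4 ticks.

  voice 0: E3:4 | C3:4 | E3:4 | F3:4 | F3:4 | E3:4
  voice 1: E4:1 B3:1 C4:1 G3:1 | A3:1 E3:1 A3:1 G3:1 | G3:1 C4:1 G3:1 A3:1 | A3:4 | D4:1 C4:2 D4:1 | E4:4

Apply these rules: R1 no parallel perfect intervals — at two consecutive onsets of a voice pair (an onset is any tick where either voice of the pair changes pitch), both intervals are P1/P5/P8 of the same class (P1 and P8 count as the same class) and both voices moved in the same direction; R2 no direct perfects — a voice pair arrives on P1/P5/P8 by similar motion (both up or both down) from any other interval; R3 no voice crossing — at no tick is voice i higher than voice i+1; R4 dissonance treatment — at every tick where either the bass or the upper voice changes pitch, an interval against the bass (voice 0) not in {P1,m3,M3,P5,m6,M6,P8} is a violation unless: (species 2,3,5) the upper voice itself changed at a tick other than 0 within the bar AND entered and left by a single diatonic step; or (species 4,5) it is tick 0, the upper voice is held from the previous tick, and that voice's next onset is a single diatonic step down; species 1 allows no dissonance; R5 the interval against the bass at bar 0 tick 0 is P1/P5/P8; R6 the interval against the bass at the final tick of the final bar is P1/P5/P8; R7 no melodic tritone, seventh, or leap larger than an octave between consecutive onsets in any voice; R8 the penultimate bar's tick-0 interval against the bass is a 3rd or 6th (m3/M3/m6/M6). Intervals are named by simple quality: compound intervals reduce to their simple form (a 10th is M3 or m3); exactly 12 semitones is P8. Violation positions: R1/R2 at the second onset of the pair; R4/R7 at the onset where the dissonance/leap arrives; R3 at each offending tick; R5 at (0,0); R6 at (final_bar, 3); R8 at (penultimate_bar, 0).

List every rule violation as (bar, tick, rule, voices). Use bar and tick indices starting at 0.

(2, 3, R4, (0, 1))

bar 0: v0=E3 v1=E4 downbeat P8
bar 1: v0=C3 v1=A3 downbeat M6
bar 2: v0=E3 v1=G3 downbeat m3
bar 3: v0=F3 v1=A3 downbeat M3
bar 4: v0=F3 v1=D4 downbeat M6
bar 5: v0=E3 v1=E4 downbeat P8
  -> R4 @ bar 2 tick 3 v(0, 1): E3/A3 P4 untreated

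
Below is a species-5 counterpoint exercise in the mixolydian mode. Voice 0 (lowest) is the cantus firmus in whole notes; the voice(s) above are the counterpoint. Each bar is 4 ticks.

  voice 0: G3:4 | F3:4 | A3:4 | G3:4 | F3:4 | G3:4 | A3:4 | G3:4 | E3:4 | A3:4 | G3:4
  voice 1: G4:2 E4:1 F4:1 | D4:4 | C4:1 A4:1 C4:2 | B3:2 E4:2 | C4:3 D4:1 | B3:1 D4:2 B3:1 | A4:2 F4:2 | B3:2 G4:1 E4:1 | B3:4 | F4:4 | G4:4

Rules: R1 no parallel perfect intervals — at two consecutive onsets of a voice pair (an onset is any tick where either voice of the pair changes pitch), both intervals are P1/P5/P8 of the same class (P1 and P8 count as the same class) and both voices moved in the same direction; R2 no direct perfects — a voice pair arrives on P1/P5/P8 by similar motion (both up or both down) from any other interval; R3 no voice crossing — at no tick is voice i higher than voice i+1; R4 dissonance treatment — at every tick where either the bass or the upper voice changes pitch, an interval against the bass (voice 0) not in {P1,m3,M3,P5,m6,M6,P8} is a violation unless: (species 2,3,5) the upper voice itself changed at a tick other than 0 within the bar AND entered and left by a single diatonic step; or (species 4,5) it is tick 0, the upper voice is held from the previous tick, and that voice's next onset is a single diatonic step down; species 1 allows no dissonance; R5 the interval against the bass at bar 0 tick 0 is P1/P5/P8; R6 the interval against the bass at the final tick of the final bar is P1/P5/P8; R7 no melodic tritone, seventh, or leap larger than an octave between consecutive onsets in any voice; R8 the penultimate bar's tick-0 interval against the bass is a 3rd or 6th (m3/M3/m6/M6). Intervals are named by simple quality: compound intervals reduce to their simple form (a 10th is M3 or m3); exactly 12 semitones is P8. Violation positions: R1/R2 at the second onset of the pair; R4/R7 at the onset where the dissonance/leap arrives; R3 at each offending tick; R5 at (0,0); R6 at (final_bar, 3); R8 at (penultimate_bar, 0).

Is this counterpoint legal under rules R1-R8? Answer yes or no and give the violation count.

bar 0: v0=G3 v1=G4 (P8)
bar 1: v0=F3 v1=D4 (M6)
bar 2: v0=A3 v1=C4 (m3)
bar 3: v0=G3 v1=B3 (M3)
bar 4: v0=F3 v1=C4 (P5)
bar 5: v0=G3 v1=B3 (M3)
bar 6: v0=A3 v1=A4 (P8)
bar 7: v0=G3 v1=B3 (M3)
bar 8: v0=E3 v1=B3 (P5)
bar 9: v0=A3 v1=F4 (m6)
bar 10: v0=G3 v1=G4 (P8)
  R4 @ bar0.3: G3/F4 m7 untreated
  R2 @ bar4.0: G3/E4 M6 -> F3/C4 P5 similar
  R2 @ bar6.0: G3/B3 M3 -> A3/A4 P8 similar
  R7 @ bar6.0: B3->A4 leap 10st
  R7 @ bar7.0: F4->B3 leap 6st
  R2 @ bar8.0: G3/E4 M6 -> E3/B3 P5 similar
  R7 @ bar9.0: B3->F4 leap 6st

No (7 violations)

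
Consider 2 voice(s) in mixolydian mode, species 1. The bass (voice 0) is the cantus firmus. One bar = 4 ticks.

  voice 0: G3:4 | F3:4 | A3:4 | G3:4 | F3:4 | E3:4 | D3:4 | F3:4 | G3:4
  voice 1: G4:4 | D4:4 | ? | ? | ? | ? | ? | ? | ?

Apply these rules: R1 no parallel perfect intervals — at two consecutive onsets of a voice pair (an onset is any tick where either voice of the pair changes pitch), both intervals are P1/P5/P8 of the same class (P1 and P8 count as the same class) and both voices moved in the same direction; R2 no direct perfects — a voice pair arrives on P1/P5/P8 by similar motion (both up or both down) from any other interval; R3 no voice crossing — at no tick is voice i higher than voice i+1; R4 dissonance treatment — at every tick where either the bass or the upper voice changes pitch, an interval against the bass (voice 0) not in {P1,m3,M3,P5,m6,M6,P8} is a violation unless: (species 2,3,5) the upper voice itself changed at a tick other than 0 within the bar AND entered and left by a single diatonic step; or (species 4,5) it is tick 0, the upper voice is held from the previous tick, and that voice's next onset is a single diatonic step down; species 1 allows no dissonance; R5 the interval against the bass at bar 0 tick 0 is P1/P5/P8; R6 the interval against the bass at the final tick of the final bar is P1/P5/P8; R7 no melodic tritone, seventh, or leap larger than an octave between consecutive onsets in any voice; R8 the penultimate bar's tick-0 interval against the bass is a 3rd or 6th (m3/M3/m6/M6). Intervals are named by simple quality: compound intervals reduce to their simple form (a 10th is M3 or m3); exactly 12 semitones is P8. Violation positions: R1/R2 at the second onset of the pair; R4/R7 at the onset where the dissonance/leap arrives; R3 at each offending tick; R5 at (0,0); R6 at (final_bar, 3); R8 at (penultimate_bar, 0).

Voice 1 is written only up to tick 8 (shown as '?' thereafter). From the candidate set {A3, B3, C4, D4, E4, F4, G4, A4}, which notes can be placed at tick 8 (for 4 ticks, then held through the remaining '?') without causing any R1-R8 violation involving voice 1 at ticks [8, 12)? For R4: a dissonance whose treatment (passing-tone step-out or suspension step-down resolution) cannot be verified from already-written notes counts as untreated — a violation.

A3: legal
B3: violates R4
C4: legal
D4: violates R4
E4: violates R2
F4: legal
G4: violates R4
A4: violates R2

{A3, C4, F4}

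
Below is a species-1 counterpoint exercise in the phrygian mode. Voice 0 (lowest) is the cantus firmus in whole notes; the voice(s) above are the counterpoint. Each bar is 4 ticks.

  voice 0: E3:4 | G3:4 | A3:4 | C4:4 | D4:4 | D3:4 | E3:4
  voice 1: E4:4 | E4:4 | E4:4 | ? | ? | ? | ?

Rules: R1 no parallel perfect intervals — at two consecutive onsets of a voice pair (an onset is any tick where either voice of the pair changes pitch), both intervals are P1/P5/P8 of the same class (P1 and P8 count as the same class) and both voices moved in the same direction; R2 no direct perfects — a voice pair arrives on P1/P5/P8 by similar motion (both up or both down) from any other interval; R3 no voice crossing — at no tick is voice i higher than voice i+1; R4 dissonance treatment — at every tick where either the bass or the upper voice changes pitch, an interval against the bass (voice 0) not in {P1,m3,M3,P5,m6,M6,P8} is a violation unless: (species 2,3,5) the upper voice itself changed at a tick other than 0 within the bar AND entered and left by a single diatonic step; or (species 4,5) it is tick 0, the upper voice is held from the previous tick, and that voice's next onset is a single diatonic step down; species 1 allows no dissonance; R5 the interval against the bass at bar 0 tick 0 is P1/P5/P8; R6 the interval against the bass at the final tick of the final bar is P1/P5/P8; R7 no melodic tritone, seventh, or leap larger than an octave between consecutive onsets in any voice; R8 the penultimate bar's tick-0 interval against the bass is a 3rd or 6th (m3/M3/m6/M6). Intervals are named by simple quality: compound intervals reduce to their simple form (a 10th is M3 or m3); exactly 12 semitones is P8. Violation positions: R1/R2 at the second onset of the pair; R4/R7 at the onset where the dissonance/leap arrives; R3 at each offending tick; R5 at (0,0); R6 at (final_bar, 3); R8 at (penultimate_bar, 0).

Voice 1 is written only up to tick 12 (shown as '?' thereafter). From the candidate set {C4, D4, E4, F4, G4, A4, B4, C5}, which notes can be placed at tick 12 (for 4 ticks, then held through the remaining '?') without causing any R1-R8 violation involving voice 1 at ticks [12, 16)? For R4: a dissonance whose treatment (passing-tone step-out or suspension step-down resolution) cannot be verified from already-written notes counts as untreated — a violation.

C4: legal
D4: violates R4
E4: legal
F4: violates R4
G4: violates R1
A4: legal
B4: violates R4
C5: violates R2

{A4, C4, E4}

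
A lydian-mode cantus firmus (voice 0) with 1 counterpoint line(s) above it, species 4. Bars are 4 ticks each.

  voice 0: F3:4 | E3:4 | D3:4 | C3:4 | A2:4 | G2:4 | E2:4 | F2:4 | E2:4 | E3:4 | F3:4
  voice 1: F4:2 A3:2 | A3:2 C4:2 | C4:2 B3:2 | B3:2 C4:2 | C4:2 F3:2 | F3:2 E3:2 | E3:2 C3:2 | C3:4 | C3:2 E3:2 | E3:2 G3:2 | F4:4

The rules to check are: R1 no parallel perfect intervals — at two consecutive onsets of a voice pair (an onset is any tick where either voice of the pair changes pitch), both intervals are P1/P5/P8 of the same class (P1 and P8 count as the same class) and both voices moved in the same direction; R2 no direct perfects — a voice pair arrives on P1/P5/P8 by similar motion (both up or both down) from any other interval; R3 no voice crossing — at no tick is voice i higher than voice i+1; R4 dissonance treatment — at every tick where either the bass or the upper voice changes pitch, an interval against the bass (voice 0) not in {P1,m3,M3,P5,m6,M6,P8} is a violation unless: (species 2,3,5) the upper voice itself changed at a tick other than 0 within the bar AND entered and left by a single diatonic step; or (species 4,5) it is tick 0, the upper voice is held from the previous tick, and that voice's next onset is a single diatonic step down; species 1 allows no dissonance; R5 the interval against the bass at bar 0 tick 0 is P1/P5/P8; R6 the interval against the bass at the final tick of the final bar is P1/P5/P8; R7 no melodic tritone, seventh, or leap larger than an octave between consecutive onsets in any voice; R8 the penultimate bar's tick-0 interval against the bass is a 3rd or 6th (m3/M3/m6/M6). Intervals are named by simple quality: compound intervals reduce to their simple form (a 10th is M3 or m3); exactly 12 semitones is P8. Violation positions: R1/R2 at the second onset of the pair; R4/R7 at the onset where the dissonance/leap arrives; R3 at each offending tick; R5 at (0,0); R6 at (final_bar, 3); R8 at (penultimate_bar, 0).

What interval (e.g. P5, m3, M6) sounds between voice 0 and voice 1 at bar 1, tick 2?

voice 0=E3 voice 1=C4 -> m6

m6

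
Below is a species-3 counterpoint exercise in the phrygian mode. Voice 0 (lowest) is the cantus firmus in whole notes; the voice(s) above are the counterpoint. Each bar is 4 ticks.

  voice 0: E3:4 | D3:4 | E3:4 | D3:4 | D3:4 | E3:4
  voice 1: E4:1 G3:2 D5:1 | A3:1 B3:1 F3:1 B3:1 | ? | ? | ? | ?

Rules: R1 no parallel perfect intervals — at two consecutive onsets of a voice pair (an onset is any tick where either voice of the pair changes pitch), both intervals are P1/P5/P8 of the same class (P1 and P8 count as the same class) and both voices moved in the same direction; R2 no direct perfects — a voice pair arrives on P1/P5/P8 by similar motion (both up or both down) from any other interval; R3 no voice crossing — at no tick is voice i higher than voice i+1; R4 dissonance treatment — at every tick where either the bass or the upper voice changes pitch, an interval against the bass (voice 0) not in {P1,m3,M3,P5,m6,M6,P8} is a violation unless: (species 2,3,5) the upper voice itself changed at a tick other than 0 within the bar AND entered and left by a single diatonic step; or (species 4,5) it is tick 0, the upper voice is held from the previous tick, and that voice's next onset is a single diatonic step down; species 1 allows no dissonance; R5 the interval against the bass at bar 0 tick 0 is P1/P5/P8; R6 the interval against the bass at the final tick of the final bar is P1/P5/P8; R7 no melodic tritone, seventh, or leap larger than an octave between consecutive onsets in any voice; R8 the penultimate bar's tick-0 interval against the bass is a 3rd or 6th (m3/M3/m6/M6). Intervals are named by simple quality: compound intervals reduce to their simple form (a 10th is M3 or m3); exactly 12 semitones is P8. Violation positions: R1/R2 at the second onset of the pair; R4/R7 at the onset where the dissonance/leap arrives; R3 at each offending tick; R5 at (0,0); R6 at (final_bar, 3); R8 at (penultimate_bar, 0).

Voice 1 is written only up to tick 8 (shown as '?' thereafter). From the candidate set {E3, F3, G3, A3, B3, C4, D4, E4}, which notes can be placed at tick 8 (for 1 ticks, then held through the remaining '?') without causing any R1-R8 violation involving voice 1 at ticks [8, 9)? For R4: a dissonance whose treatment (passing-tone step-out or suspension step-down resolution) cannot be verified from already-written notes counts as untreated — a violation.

E3: legal
F3: violates R4,R7
G3: legal
A3: violates R4
B3: legal
C4: legal
D4: violates R4
E4: violates R2

{B3, C4, E3, G3}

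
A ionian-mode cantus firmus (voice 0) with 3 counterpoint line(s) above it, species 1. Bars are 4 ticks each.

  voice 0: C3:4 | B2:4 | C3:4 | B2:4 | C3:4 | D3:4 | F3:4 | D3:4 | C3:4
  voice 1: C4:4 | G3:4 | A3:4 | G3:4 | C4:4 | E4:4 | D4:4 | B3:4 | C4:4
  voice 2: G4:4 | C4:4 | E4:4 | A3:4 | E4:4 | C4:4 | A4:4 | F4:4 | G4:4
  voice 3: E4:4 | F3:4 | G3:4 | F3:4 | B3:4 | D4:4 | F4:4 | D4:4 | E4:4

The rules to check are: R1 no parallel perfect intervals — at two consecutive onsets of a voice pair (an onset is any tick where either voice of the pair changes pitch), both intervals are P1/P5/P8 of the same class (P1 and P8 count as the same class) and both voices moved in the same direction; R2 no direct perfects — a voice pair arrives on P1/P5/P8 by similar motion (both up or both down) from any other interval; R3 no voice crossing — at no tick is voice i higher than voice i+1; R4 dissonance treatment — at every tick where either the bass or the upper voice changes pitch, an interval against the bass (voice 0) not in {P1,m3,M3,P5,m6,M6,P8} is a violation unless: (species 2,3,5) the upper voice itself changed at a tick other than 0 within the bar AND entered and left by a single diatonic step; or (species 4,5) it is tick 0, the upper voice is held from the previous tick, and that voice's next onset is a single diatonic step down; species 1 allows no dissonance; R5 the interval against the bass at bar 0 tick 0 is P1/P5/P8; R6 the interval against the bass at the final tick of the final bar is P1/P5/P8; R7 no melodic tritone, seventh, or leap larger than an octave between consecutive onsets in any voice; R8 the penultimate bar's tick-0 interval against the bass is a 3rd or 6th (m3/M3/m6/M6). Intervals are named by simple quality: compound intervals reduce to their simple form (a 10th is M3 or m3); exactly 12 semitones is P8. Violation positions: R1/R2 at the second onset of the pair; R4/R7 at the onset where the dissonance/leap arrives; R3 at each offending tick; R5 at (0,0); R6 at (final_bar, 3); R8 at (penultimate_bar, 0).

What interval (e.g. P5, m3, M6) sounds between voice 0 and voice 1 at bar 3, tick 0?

m6

voice 0=B2 voice 1=G3 -> m6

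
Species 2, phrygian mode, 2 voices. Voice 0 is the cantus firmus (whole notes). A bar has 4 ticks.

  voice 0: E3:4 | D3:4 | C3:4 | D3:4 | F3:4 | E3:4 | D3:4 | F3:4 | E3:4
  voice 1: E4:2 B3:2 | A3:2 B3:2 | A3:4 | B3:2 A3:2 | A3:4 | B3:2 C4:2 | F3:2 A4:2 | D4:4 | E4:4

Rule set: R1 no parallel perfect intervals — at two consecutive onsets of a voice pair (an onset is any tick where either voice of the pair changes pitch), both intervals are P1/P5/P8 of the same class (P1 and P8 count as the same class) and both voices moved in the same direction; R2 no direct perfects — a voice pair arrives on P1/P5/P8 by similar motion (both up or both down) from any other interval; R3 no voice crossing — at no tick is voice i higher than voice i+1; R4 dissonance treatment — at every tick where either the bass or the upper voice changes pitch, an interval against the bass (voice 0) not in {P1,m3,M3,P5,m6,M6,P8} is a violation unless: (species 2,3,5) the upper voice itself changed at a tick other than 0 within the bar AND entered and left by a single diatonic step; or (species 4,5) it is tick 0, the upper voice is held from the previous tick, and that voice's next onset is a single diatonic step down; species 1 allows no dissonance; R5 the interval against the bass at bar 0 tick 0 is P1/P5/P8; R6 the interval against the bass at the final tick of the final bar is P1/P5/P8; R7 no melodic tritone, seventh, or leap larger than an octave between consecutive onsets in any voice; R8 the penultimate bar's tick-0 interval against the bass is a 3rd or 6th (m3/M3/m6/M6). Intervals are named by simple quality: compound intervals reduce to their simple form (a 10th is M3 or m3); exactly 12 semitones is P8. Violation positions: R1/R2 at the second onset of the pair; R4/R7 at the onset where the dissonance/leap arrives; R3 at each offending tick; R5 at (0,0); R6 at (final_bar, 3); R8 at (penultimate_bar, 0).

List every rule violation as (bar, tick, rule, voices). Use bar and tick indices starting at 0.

bar 0: v0=E3 v1=E4 downbeat P8
bar 1: v0=D3 v1=A3 downbeat P5
bar 2: v0=C3 v1=A3 downbeat M6
bar 3: v0=D3 v1=B3 downbeat M6
bar 4: v0=F3 v1=A3 downbeat M3
bar 5: v0=E3 v1=B3 downbeat P5
bar 6: v0=D3 v1=F3 downbeat m3
bar 7: v0=F3 v1=D4 downbeat M6
bar 8: v0=E3 v1=E4 downbeat P8
  -> R1 @ bar 1 tick 0 v(0, 1): E3/B3 P5 -> D3/A3 P5 similar
  -> R7 @ bar 6 tick 2 v(1,): F3->A4 leap 16st

(1, 0, R1, (0, 1))
(6, 2, R7, (1,))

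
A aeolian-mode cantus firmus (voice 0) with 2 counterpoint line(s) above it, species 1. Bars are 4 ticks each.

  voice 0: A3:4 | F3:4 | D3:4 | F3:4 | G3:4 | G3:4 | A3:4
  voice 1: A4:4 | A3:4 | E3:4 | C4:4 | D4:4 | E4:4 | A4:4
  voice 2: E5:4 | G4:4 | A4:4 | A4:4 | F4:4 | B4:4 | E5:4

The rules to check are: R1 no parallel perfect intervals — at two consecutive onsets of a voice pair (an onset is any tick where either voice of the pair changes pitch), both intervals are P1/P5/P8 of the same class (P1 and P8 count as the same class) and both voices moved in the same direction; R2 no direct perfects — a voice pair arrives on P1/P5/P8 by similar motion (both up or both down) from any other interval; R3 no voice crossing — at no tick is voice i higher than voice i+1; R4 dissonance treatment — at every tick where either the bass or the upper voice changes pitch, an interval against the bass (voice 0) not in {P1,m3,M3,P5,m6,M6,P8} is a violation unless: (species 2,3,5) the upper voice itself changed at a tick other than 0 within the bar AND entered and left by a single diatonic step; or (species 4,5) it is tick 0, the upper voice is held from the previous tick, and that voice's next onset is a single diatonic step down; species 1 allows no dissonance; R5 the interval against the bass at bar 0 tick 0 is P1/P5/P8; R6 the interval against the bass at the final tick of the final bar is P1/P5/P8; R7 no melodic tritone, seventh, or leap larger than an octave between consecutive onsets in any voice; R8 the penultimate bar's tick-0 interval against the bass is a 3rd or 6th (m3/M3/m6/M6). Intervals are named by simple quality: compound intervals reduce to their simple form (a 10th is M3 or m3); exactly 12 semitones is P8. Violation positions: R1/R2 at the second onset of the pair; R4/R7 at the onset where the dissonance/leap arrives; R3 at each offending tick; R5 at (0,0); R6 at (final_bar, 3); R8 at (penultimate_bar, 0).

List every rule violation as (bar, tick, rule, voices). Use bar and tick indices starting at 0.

(1, 0, R4, (0, 2))
(2, 0, R4, (0, 1))
(3, 0, R2, (0, 1))
(4, 0, R1, (0, 1))
(4, 0, R4, (0, 2))
(5, 0, R2, (1, 2))
(5, 0, R7, (2,))
(6, 0, R1, (1, 2))
(6, 0, R2, (0, 1))
(6, 0, R2, (0, 2))

bar 0: v0=A3 v1=A4 v2=E5 downbeat P5
bar 1: v0=F3 v1=A3 v2=G4 downbeat M2
bar 2: v0=D3 v1=E3 v2=A4 downbeat P5
bar 3: v0=F3 v1=C4 v2=A4 downbeat M3
bar 4: v0=G3 v1=D4 v2=F4 downbeat m7
bar 5: v0=G3 v1=E4 v2=B4 downbeat M3
bar 6: v0=A3 v1=A4 v2=E5 downbeat P5
  -> R4 @ bar 1 tick 0 v(0, 2): F3/G4 M2 untreated
  -> R4 @ bar 2 tick 0 v(0, 1): D3/E3 M2 untreated
  -> R2 @ bar 3 tick 0 v(0, 1): D3/E3 M2 -> F3/C4 P5 similar
  -> R1 @ bar 4 tick 0 v(0, 1): F3/C4 P5 -> G3/D4 P5 similar
  -> R4 @ bar 4 tick 0 v(0, 2): G3/F4 m7 untreated
  -> R2 @ bar 5 tick 0 v(1, 2): D4/F4 m3 -> E4/B4 P5 similar
  -> R7 @ bar 5 tick 0 v(2,): F4->B4 leap 6st
  -> R1 @ bar 6 tick 0 v(1, 2): E4/B4 P5 -> A4/E5 P5 similar
  -> R2 @ bar 6 tick 0 v(0, 1): G3/E4 M6 -> A3/A4 P8 similar
  -> R2 @ bar 6 tick 0 v(0, 2): G3/B4 M3 -> A3/E5 P5 similar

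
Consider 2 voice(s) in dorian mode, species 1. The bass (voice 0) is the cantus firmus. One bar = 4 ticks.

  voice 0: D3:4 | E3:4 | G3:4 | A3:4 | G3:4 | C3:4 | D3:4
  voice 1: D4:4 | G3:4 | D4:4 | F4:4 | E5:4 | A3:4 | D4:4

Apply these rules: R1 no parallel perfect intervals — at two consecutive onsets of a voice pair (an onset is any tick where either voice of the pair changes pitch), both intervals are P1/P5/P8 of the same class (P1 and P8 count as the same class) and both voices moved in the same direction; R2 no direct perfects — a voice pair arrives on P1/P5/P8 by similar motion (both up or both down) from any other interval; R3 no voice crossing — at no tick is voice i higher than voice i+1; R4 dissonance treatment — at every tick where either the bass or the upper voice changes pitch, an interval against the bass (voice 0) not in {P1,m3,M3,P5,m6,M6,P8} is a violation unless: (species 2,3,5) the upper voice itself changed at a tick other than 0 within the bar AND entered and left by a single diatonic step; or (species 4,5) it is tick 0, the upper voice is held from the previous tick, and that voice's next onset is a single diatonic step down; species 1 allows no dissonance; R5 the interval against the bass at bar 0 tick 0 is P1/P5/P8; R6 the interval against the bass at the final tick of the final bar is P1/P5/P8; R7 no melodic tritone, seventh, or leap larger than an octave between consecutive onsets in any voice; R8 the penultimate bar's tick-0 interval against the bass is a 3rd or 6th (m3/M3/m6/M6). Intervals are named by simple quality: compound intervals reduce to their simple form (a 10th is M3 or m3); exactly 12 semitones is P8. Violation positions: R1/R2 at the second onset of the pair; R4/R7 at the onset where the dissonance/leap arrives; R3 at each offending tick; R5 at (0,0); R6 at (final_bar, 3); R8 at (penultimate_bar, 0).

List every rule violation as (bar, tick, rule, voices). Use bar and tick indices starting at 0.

(2, 0, R2, (0, 1))
(4, 0, R7, (1,))
(5, 0, R7, (1,))
(6, 0, R2, (0, 1))

bar 0: v0=D3 v1=D4 downbeat P8
bar 1: v0=E3 v1=G3 downbeat m3
bar 2: v0=G3 v1=D4 downbeat P5
bar 3: v0=A3 v1=F4 downbeat m6
bar 4: v0=G3 v1=E5 downbeat M6
bar 5: v0=C3 v1=A3 downbeat M6
bar 6: v0=D3 v1=D4 downbeat P8
  -> R2 @ bar 2 tick 0 v(0, 1): E3/G3 m3 -> G3/D4 P5 similar
  -> R7 @ bar 4 tick 0 v(1,): F4->E5 leap 11st
  -> R7 @ bar 5 tick 0 v(1,): E5->A3 leap 19st
  -> R2 @ bar 6 tick 0 v(0, 1): C3/A3 M6 -> D3/D4 P8 similar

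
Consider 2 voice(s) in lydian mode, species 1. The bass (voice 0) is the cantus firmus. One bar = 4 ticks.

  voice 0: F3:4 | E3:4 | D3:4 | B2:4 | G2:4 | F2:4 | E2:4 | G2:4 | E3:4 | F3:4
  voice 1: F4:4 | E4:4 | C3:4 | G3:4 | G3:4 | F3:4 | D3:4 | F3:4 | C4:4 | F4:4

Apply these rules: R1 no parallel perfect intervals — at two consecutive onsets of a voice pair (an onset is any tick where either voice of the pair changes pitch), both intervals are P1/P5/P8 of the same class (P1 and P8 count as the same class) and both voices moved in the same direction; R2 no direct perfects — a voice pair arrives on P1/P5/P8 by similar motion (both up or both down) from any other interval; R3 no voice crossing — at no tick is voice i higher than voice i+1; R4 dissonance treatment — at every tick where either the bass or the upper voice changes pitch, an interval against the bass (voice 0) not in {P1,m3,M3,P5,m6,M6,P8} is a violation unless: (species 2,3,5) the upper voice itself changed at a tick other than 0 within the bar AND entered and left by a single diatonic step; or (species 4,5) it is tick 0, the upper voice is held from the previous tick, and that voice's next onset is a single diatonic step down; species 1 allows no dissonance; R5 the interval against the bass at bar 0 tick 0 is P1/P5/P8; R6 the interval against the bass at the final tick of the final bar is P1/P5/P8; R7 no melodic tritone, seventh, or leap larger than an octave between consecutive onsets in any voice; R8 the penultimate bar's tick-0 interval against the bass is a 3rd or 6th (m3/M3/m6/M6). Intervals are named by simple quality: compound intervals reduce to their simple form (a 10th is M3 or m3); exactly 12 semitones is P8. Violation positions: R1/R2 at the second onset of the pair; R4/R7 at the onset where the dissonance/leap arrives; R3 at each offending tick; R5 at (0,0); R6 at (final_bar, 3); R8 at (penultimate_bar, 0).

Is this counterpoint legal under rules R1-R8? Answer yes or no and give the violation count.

bar 0: v0=F3 v1=F4 (P8)
bar 1: v0=E3 v1=E4 (P8)
bar 2: v0=D3 v1=C3 (M2)
bar 3: v0=B2 v1=G3 (m6)
bar 4: v0=G2 v1=G3 (P8)
bar 5: v0=F2 v1=F3 (P8)
bar 6: v0=E2 v1=D3 (m7)
bar 7: v0=G2 v1=F3 (m7)
bar 8: v0=E3 v1=C4 (m6)
bar 9: v0=F3 v1=F4 (P8)
  R1 @ bar1.0: F3/F4 P8 -> E3/E4 P8 similar
  R3 @ bar2.0: D3 above C3
  R4 @ bar2.0: D3/C3 M2 untreated
  R7 @ bar2.0: E4->C3 leap 16st
  R3 @ bar2.1: D3 above C3
  R3 @ bar2.2: D3 above C3
  R3 @ bar2.3: D3 above C3
  R1 @ bar5.0: G2/G3 P8 -> F2/F3 P8 similar
  R4 @ bar6.0: E2/D3 m7 untreated
  R4 @ bar7.0: G2/F3 m7 untreated
  R2 @ bar9.0: E3/C4 m6 -> F3/F4 P8 similar

No (11 violations)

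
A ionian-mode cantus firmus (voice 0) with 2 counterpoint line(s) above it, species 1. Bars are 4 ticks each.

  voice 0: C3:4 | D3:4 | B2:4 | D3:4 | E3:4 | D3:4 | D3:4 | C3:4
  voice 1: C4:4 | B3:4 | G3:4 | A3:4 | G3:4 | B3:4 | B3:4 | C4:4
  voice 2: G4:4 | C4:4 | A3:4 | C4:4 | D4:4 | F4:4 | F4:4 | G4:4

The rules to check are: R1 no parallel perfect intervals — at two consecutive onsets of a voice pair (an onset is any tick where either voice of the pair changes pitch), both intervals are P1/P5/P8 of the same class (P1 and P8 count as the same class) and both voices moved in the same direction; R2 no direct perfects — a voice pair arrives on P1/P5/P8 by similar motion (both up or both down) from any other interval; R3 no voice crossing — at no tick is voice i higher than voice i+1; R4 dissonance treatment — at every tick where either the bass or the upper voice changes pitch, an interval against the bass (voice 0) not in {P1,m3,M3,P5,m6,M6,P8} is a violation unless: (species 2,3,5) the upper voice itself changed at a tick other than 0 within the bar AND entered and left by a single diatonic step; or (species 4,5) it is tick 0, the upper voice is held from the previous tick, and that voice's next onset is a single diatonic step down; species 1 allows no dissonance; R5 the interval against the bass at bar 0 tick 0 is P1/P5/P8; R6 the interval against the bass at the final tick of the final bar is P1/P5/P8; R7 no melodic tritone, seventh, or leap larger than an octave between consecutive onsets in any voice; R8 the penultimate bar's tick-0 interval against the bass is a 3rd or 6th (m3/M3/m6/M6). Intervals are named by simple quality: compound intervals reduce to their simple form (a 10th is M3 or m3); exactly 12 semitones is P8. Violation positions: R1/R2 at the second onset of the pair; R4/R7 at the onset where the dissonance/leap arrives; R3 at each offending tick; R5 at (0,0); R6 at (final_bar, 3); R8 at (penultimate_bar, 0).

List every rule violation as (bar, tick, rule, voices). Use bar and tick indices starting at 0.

(1, 0, R4, (0, 2))
(2, 0, R4, (0, 2))
(3, 0, R2, (0, 1))
(3, 0, R4, (0, 2))
(4, 0, R4, (0, 2))
(7, 0, R2, (1, 2))

bar 0: v0=C3 v1=C4 v2=G4 downbeat P5
bar 1: v0=D3 v1=B3 v2=C4 downbeat m7
bar 2: v0=B2 v1=G3 v2=A3 downbeat m7
bar 3: v0=D3 v1=A3 v2=C4 downbeat m7
bar 4: v0=E3 v1=G3 v2=D4 downbeat m7
bar 5: v0=D3 v1=B3 v2=F4 downbeat m3
bar 6: v0=D3 v1=B3 v2=F4 downbeat m3
bar 7: v0=C3 v1=C4 v2=G4 downbeat P5
  -> R4 @ bar 1 tick 0 v(0, 2): D3/C4 m7 untreated
  -> R4 @ bar 2 tick 0 v(0, 2): B2/A3 m7 untreated
  -> R2 @ bar 3 tick 0 v(0, 1): B2/G3 m6 -> D3/A3 P5 similar
  -> R4 @ bar 3 tick 0 v(0, 2): D3/C4 m7 untreated
  -> R4 @ bar 4 tick 0 v(0, 2): E3/D4 m7 untreated
  -> R2 @ bar 7 tick 0 v(1, 2): B3/F4 TT -> C4/G4 P5 similar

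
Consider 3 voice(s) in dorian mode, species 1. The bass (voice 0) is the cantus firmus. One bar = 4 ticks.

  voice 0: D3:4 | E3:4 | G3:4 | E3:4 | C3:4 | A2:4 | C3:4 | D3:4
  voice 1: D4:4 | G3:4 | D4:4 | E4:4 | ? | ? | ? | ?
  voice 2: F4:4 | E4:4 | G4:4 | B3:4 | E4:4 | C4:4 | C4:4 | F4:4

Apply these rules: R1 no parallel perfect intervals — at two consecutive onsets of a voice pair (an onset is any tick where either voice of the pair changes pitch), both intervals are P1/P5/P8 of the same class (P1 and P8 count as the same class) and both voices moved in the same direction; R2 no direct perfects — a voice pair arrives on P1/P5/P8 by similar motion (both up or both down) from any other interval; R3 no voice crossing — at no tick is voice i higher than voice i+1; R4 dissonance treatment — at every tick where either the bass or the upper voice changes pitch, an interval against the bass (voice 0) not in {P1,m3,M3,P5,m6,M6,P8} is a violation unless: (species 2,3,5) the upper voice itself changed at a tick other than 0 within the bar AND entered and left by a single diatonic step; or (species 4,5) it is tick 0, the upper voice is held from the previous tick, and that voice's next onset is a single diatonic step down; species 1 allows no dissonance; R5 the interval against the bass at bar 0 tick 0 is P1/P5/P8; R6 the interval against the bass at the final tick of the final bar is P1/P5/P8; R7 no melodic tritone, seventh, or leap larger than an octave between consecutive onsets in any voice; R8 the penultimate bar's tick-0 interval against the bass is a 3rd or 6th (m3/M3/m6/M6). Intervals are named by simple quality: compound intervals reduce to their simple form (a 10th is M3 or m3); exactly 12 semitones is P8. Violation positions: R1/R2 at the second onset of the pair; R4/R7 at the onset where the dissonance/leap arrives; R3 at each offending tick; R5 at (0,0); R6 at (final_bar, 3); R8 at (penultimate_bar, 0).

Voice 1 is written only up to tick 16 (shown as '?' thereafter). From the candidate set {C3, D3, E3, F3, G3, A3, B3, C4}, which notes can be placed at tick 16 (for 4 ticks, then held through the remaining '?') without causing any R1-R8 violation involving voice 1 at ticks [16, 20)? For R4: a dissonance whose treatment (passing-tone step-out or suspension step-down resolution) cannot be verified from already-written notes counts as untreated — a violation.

C3: violates R1,R7
D3: violates R4,R7
E3: legal
F3: violates R4,R7
G3: violates R2
A3: legal
B3: violates R4
C4: violates R1

{A3, E3}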